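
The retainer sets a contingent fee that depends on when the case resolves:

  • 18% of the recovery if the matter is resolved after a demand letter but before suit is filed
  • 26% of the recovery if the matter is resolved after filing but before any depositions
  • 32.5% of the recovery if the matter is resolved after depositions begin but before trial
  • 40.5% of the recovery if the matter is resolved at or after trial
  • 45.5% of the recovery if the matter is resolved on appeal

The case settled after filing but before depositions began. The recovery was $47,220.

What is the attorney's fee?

The matter settled after filing but before depositions began, so the 26% rate applies.
$47,220 × 26% = $12,277.20

$12,277.20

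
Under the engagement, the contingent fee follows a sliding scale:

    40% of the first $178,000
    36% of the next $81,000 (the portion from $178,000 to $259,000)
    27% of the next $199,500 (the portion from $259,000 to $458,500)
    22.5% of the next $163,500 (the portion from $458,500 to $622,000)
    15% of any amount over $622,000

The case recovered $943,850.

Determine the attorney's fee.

$239,290.00

First $178,000 at 40% = $71,200.00
Next $81,000 at 36% = $29,160.00
Next $199,500 at 27% = $53,865.00
Next $163,500 at 22.5% = $36,787.50
Remaining $321,850 at 15% = $48,277.50
Fee: $71,200.00 + $29,160.00 + $53,865.00 + $36,787.50 + $48,277.50 = $239,290.00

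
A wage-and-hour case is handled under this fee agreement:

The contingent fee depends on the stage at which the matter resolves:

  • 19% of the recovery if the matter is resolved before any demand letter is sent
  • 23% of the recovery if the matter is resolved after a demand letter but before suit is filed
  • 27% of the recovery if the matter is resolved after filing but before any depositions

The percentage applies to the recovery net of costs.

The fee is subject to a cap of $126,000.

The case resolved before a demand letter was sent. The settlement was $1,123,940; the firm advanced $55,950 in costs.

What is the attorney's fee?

Fee base (net of costs): $1,123,940 − $55,950 = $1,067,990
The matter resolved before a demand letter was sent, so the 19% rate applies.
$1,067,990 × 19% = $202,918.10
$202,918.10 exceeds the $126,000 cap, so the fee is capped at $126,000.00.

$126,000.00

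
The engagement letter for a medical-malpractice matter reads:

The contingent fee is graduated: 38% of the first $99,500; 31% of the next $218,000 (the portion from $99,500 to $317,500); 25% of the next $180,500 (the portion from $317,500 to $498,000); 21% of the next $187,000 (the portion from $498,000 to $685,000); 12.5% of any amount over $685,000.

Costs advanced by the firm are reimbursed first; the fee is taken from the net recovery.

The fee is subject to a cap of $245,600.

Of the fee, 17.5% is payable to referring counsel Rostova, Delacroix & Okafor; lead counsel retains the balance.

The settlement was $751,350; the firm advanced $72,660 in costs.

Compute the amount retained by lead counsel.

$155,479.42

Fee base (net of costs): $751,350 − $72,660 = $678,690
First $99,500 at 38% = $37,810.00
Next $218,000 at 31% = $67,580.00
Next $180,500 at 25% = $45,125.00
Remaining $180,690 at 21% = $37,944.90
Fee: $37,810.00 + $67,580.00 + $45,125.00 + $37,944.90 = $188,459.90
$188,459.90 is under the $245,600 cap.
Referral share: 17.5% of $188,459.90 = $32,980.48; lead counsel retains $188,459.90 − $32,980.48 = $155,479.42.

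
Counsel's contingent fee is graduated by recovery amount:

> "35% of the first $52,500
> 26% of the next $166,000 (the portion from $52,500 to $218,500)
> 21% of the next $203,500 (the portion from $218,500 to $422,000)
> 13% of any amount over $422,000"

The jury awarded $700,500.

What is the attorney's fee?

First $52,500 at 35% = $18,375.00
Next $166,000 at 26% = $43,160.00
Next $203,500 at 21% = $42,735.00
Remaining $278,500 at 13% = $36,205.00
Fee: $18,375.00 + $43,160.00 + $42,735.00 + $36,205.00 = $140,475.00

$140,475.00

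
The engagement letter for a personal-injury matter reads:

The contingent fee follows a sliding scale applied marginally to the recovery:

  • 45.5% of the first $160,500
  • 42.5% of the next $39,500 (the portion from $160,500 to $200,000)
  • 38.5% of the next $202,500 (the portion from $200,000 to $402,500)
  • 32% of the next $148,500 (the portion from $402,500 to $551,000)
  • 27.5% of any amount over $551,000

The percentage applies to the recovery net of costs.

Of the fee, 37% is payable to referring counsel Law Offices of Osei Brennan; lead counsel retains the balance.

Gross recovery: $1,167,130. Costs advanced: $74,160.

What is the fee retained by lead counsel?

Fee base (net of costs): $1,167,130 − $74,160 = $1,092,970
First $160,500 at 45.5% = $73,027.50
Next $39,500 at 42.5% = $16,787.50
Next $202,500 at 38.5% = $77,962.50
Next $148,500 at 32% = $47,520.00
Remaining $541,970 at 27.5% = $149,041.75
Fee: $73,027.50 + $16,787.50 + $77,962.50 + $47,520.00 + $149,041.75 = $364,339.25
Referral share: 37% of $364,339.25 = $134,805.52; lead counsel retains $364,339.25 − $134,805.52 = $229,533.73.

$229,533.73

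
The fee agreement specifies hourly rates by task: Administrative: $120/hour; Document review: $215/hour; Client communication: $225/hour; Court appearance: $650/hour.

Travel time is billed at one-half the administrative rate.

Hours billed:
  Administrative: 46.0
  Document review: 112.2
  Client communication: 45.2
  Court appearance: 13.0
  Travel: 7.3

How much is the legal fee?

Administrative: 46.0 × $120 = $5,520.00
Document review: 112.2 × $215 = $24,123.00
Client communication: 45.2 × $225 = $10,170.00
Court appearance: 13.0 × $650 = $8,450.00
Subtotal: $5,520.00 + $24,123.00 + $10,170.00 + $8,450.00 = $48,263.00
Travel: 7.3 × ($120 ÷ 2) = 7.3 × $60.00 = $438.00
Total: $48,263.00 + $438.00 = $48,701.00

$48,701.00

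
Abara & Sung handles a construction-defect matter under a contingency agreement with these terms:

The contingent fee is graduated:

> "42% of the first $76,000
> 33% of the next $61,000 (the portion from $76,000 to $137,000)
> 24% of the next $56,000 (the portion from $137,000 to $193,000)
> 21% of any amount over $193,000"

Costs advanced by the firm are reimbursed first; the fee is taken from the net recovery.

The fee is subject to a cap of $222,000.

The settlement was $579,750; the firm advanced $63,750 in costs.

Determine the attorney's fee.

$133,320.00

Fee base (net of costs): $579,750 − $63,750 = $516,000
First $76,000 at 42% = $31,920.00
Next $61,000 at 33% = $20,130.00
Next $56,000 at 24% = $13,440.00
Remaining $323,000 at 21% = $67,830.00
Fee: $31,920.00 + $20,130.00 + $13,440.00 + $67,830.00 = $133,320.00
$133,320.00 is under the $222,000 cap.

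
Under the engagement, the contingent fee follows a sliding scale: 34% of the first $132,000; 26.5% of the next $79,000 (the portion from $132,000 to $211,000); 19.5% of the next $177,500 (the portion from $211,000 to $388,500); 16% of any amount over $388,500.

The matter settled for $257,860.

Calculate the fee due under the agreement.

First $132,000 at 34% = $44,880.00
Next $79,000 at 26.5% = $20,935.00
Remaining $46,860 at 19.5% = $9,137.70
Fee: $44,880.00 + $20,935.00 + $9,137.70 = $74,952.70

$74,952.70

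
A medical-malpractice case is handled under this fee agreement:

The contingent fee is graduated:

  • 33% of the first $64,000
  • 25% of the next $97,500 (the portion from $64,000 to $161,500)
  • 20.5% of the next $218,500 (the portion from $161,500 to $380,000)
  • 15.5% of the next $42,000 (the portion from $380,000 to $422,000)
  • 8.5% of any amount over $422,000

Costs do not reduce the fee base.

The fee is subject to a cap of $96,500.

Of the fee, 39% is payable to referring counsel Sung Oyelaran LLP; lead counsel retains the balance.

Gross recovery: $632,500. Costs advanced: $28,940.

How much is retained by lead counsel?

Fee base is the gross recovery, $632,500; costs are reimbursed separately.
First $64,000 at 33% = $21,120.00
Next $97,500 at 25% = $24,375.00
Next $218,500 at 20.5% = $44,792.50
Next $42,000 at 15.5% = $6,510.00
Remaining $210,500 at 8.5% = $17,892.50
Fee: $21,120.00 + $24,375.00 + $44,792.50 + $6,510.00 + $17,892.50 = $114,690.00
$114,690.00 exceeds the $96,500 cap, so the fee is capped at $96,500.00.
Referral share: 39% of $96,500.00 = $37,635.00; lead counsel retains $96,500.00 − $37,635.00 = $58,865.00.

$58,865.00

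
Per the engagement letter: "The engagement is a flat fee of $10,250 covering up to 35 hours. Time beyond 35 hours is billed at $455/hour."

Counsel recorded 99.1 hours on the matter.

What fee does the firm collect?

$39,415.50

Flat fee: $10,250.00
Excess hours: 99.1 − 35 = 64.1
Overrun: 64.1 × $455 = $29,165.50
Total: $10,250.00 + $29,165.50 = $39,415.50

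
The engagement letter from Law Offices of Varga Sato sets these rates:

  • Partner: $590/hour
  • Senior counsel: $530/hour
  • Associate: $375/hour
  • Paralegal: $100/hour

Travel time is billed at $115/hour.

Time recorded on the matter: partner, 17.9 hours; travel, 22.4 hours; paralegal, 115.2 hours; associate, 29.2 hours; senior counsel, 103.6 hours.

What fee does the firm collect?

Partner: 17.9 × $590 = $10,561.00
Senior counsel: 103.6 × $530 = $54,908.00
Associate: 29.2 × $375 = $10,950.00
Paralegal: 115.2 × $100 = $11,520.00
Subtotal: $10,561.00 + $54,908.00 + $10,950.00 + $11,520.00 = $87,939.00
Travel: 22.4 × $115 = $2,576.00
Total: $87,939.00 + $2,576.00 = $90,515.00

$90,515.00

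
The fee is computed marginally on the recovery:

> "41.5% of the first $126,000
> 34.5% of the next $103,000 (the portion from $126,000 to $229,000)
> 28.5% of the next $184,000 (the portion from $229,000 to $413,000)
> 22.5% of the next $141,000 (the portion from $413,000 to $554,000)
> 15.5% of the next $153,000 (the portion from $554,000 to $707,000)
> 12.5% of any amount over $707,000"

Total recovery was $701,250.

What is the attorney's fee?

First $126,000 at 41.5% = $52,290.00
Next $103,000 at 34.5% = $35,535.00
Next $184,000 at 28.5% = $52,440.00
Next $141,000 at 22.5% = $31,725.00
Remaining $147,250 at 15.5% = $22,823.75
Fee: $52,290.00 + $35,535.00 + $52,440.00 + $31,725.00 + $22,823.75 = $194,813.75

$194,813.75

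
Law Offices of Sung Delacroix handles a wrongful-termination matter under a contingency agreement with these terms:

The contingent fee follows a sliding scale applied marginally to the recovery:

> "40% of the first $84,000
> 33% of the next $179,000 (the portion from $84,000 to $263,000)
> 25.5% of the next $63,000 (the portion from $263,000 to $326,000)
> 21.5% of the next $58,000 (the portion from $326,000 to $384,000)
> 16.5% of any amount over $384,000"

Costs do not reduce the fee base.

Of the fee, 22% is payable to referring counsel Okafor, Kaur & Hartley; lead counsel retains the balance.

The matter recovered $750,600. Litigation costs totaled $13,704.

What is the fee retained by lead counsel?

$141,721.32

Fee base is the gross recovery, $750,600; costs are reimbursed separately.
First $84,000 at 40% = $33,600.00
Next $179,000 at 33% = $59,070.00
Next $63,000 at 25.5% = $16,065.00
Next $58,000 at 21.5% = $12,470.00
Remaining $366,600 at 16.5% = $60,489.00
Fee: $33,600.00 + $59,070.00 + $16,065.00 + $12,470.00 + $60,489.00 = $181,694.00
Referral share: 22% of $181,694.00 = $39,972.68; lead counsel retains $181,694.00 − $39,972.68 = $141,721.32.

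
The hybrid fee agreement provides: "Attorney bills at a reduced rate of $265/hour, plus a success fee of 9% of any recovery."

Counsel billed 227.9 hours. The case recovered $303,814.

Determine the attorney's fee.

Hourly: 227.9 × $265 = $60,393.50
Success fee: 9% of $303,814 = $27,343.26
Total: $60,393.50 + $27,343.26 = $87,736.76

$87,736.76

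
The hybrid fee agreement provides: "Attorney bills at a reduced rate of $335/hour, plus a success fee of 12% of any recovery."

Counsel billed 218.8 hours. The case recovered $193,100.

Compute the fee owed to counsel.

$96,470.00

Hourly: 218.8 × $335 = $73,298.00
Success fee: 12% of $193,100 = $23,172.00
Total: $73,298.00 + $23,172.00 = $96,470.00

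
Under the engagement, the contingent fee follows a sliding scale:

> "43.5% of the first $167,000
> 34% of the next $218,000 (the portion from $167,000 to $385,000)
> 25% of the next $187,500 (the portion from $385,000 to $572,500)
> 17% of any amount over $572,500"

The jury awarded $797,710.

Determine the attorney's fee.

First $167,000 at 43.5% = $72,645.00
Next $218,000 at 34% = $74,120.00
Next $187,500 at 25% = $46,875.00
Remaining $225,210 at 17% = $38,285.70
Fee: $72,645.00 + $74,120.00 + $46,875.00 + $38,285.70 = $231,925.70

$231,925.70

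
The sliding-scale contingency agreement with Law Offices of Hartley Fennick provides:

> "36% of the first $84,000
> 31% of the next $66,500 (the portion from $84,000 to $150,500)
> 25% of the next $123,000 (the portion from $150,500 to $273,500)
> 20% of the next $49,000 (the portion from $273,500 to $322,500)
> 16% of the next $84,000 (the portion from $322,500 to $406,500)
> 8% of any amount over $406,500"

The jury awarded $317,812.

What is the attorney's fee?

First $84,000 at 36% = $30,240.00
Next $66,500 at 31% = $20,615.00
Next $123,000 at 25% = $30,750.00
Remaining $44,312 at 20% = $8,862.40
Fee: $30,240.00 + $20,615.00 + $30,750.00 + $8,862.40 = $90,467.40

$90,467.40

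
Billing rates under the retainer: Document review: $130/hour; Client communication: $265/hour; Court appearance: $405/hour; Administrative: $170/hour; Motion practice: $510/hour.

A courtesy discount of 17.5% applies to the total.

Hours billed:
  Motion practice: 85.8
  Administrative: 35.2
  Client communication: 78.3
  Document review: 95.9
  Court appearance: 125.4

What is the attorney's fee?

Document review: 95.9 × $130 = $12,467.00
Client communication: 78.3 × $265 = $20,749.50
Court appearance: 125.4 × $405 = $50,787.00
Administrative: 35.2 × $170 = $5,984.00
Motion practice: 85.8 × $510 = $43,758.00
Subtotal: $133,745.50
Less 17.5% discount: −$23,405.46
Total: $133,745.50 − $23,405.46 = $110,340.04

$110,340.04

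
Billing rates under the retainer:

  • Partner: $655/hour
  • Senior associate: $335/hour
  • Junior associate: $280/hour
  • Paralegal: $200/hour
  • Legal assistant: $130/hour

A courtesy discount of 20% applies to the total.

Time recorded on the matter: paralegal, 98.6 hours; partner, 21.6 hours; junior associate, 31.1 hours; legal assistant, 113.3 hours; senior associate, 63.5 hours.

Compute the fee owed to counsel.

$62,862.00

Partner: 21.6 × $655 = $14,148.00
Senior associate: 63.5 × $335 = $21,272.50
Junior associate: 31.1 × $280 = $8,708.00
Paralegal: 98.6 × $200 = $19,720.00
Legal assistant: 113.3 × $130 = $14,729.00
Subtotal: $78,577.50
Less 20% discount: −$15,715.50
Total: $78,577.50 − $15,715.50 = $62,862.00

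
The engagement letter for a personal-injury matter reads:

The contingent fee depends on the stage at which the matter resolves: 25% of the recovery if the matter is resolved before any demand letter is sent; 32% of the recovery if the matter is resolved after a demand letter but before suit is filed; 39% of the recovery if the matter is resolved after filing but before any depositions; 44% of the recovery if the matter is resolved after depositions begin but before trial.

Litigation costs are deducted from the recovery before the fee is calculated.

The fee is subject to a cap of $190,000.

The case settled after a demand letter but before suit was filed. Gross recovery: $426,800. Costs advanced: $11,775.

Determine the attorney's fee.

Fee base (net of costs): $426,800 − $11,775 = $415,025
The matter settled after a demand letter but before suit was filed, so the 32% rate applies.
$415,025 × 32% = $132,808.00
$132,808.00 is under the $190,000 cap.

$132,808.00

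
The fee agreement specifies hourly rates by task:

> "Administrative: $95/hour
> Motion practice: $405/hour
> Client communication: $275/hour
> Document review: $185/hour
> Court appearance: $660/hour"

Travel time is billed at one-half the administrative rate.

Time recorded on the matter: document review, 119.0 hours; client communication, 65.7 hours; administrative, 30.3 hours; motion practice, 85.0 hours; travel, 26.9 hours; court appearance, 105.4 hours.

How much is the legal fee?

$148,227.75

Administrative: 30.3 × $95 = $2,878.50
Motion practice: 85.0 × $405 = $34,425.00
Client communication: 65.7 × $275 = $18,067.50
Document review: 119.0 × $185 = $22,015.00
Court appearance: 105.4 × $660 = $69,564.00
Subtotal: $2,878.50 + $34,425.00 + $18,067.50 + $22,015.00 + $69,564.00 = $146,950.00
Travel: 26.9 × ($95 ÷ 2) = 26.9 × $47.50 = $1,277.75
Total: $146,950.00 + $1,277.75 = $148,227.75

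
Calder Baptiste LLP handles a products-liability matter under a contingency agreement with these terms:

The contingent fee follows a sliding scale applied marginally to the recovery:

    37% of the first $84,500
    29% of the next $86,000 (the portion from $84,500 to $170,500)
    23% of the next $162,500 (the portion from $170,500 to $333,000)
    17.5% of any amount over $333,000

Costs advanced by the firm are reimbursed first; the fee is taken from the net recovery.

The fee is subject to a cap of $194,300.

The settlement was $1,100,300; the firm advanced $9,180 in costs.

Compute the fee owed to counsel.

Fee base (net of costs): $1,100,300 − $9,180 = $1,091,120
First $84,500 at 37% = $31,265.00
Next $86,000 at 29% = $24,940.00
Next $162,500 at 23% = $37,375.00
Remaining $758,120 at 17.5% = $132,671.00
Fee: $31,265.00 + $24,940.00 + $37,375.00 + $132,671.00 = $226,251.00
$226,251.00 exceeds the $194,300 cap, so the fee is capped at $194,300.00.

$194,300.00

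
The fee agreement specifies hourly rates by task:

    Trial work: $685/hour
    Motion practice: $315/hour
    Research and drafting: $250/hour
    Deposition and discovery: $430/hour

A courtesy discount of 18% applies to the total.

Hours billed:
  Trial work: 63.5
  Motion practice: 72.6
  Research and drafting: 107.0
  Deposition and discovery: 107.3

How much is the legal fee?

Trial work: 63.5 × $685 = $43,497.50
Motion practice: 72.6 × $315 = $22,869.00
Research and drafting: 107.0 × $250 = $26,750.00
Deposition and discovery: 107.3 × $430 = $46,139.00
Subtotal: $139,255.50
Less 18% discount: −$25,065.99
Total: $139,255.50 − $25,065.99 = $114,189.51

$114,189.51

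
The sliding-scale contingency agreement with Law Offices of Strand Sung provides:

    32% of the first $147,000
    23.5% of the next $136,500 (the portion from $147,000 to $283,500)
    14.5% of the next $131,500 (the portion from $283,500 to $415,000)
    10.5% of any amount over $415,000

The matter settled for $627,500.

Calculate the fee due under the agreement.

First $147,000 at 32% = $47,040.00
Next $136,500 at 23.5% = $32,077.50
Next $131,500 at 14.5% = $19,067.50
Remaining $212,500 at 10.5% = $22,312.50
Fee: $47,040.00 + $32,077.50 + $19,067.50 + $22,312.50 = $120,497.50

$120,497.50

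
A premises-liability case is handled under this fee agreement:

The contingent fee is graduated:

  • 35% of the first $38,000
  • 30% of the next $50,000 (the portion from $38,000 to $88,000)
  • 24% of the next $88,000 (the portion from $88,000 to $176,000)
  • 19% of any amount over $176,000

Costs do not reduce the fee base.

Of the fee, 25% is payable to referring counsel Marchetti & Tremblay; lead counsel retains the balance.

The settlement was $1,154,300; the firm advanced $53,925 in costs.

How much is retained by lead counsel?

$176,472.75

Fee base is the gross recovery, $1,154,300; costs are reimbursed separately.
First $38,000 at 35% = $13,300.00
Next $50,000 at 30% = $15,000.00
Next $88,000 at 24% = $21,120.00
Remaining $978,300 at 19% = $185,877.00
Fee: $13,300.00 + $15,000.00 + $21,120.00 + $185,877.00 = $235,297.00
Referral share: 25% of $235,297.00 = $58,824.25; lead counsel retains $235,297.00 − $58,824.25 = $176,472.75.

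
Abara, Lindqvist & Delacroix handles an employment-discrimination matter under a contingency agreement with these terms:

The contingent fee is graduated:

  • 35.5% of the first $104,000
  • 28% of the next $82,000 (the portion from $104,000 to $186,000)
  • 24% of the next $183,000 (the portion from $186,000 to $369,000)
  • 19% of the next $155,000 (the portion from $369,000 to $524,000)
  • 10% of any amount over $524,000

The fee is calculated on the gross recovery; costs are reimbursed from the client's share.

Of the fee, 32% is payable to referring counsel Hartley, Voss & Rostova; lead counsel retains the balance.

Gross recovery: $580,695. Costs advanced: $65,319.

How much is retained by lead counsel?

Fee base is the gross recovery, $580,695; costs are reimbursed separately.
First $104,000 at 35.5% = $36,920.00
Next $82,000 at 28% = $22,960.00
Next $183,000 at 24% = $43,920.00
Next $155,000 at 19% = $29,450.00
Remaining $56,695 at 10% = $5,669.50
Fee: $36,920.00 + $22,960.00 + $43,920.00 + $29,450.00 + $5,669.50 = $138,919.50
Referral share: 32% of $138,919.50 = $44,454.24; lead counsel retains $138,919.50 − $44,454.24 = $94,465.26.

$94,465.26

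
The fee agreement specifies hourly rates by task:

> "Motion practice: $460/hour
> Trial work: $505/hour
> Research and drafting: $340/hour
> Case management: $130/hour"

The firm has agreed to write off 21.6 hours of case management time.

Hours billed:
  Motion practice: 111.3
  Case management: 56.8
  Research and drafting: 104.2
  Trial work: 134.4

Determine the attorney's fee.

Motion practice: 111.3 × $460 = $51,198.00
Trial work: 134.4 × $505 = $67,872.00
Research and drafting: 104.2 × $340 = $35,428.00
Case management: 56.8 × $130 = $7,384.00
Subtotal: $161,882.00
Write-off: 21.6 × $130 = $2,808.00
Total: $161,882.00 − $2,808.00 = $159,074.00

$159,074.00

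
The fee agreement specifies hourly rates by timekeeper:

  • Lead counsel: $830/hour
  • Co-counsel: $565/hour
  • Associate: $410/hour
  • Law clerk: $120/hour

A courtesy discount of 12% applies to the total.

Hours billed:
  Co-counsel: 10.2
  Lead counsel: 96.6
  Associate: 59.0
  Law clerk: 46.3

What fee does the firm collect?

Lead counsel: 96.6 × $830 = $80,178.00
Co-counsel: 10.2 × $565 = $5,763.00
Associate: 59.0 × $410 = $24,190.00
Law clerk: 46.3 × $120 = $5,556.00
Subtotal: $115,687.00
Less 12% discount: −$13,882.44
Total: $115,687.00 − $13,882.44 = $101,804.56

$101,804.56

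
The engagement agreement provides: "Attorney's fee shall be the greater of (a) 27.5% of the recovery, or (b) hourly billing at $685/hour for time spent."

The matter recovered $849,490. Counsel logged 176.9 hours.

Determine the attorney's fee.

$233,609.75

(a) 27.5% of $849,490 = $233,609.75
(b) 176.9 × $685 = $121,176.50
The greater is (a): $233,609.75.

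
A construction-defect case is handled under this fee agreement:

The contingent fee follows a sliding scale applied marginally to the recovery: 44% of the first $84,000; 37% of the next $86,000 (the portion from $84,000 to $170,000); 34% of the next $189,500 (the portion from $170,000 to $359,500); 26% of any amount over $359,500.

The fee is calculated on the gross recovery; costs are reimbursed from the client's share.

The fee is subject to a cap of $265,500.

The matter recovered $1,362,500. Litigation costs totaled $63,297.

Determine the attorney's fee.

$265,500.00

Fee base is the gross recovery, $1,362,500; costs are reimbursed separately.
First $84,000 at 44% = $36,960.00
Next $86,000 at 37% = $31,820.00
Next $189,500 at 34% = $64,430.00
Remaining $1,003,000 at 26% = $260,780.00
Fee: $36,960.00 + $31,820.00 + $64,430.00 + $260,780.00 = $393,990.00
$393,990.00 exceeds the $265,500 cap, so the fee is capped at $265,500.00.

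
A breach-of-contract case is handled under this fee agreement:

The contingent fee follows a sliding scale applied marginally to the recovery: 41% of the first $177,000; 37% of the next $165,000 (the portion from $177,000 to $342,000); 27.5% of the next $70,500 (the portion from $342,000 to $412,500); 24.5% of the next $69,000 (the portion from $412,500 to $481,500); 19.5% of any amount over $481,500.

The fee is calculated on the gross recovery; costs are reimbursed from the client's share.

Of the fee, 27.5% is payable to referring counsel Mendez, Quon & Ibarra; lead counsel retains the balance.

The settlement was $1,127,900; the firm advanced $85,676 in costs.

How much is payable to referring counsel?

Fee base is the gross recovery, $1,127,900; costs are reimbursed separately.
First $177,000 at 41% = $72,570.00
Next $165,000 at 37% = $61,050.00
Next $70,500 at 27.5% = $19,387.50
Next $69,000 at 24.5% = $16,905.00
Remaining $646,400 at 19.5% = $126,048.00
Fee: $72,570.00 + $61,050.00 + $19,387.50 + $16,905.00 + $126,048.00 = $295,960.50
Referral share: 27.5% of $295,960.50 = $81,389.14; lead counsel retains $295,960.50 − $81,389.14 = $214,571.36.

$81,389.14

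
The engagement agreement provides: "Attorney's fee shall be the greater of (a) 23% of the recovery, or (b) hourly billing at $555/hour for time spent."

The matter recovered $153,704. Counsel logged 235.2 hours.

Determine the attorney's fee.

(a) 23% of $153,704 = $35,351.92
(b) 235.2 × $555 = $130,536.00
The greater is (b): $130,536.00.

$130,536.00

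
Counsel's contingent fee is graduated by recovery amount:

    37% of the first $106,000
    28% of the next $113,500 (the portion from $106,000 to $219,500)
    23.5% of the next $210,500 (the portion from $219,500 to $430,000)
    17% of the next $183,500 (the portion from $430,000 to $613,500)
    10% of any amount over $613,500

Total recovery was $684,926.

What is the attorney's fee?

First $106,000 at 37% = $39,220.00
Next $113,500 at 28% = $31,780.00
Next $210,500 at 23.5% = $49,467.50
Next $183,500 at 17% = $31,195.00
Remaining $71,426 at 10% = $7,142.60
Fee: $39,220.00 + $31,780.00 + $49,467.50 + $31,195.00 + $7,142.60 = $158,805.10

$158,805.10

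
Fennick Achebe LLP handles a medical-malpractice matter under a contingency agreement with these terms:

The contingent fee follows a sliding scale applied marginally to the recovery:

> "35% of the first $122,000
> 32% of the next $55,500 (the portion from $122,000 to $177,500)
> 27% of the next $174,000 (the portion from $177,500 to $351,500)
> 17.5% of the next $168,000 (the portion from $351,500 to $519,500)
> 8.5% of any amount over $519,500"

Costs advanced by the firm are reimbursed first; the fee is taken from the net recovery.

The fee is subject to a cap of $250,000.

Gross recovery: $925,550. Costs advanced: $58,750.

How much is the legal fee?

$166,360.50

Fee base (net of costs): $925,550 − $58,750 = $866,800
First $122,000 at 35% = $42,700.00
Next $55,500 at 32% = $17,760.00
Next $174,000 at 27% = $46,980.00
Next $168,000 at 17.5% = $29,400.00
Remaining $347,300 at 8.5% = $29,520.50
Fee: $42,700.00 + $17,760.00 + $46,980.00 + $29,400.00 + $29,520.50 = $166,360.50
$166,360.50 is under the $250,000 cap.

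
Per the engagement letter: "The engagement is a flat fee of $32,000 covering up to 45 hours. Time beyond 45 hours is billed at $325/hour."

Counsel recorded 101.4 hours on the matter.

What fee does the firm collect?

$50,330.00

Flat fee: $32,000.00
Excess hours: 101.4 − 45 = 56.4
Overrun: 56.4 × $325 = $18,330.00
Total: $32,000.00 + $18,330.00 = $50,330.00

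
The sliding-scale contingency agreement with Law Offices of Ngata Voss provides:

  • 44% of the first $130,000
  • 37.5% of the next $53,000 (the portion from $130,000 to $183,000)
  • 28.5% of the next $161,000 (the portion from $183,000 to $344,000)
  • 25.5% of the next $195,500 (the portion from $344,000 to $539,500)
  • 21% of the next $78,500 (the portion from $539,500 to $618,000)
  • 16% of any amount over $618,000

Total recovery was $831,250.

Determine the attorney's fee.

First $130,000 at 44% = $57,200.00
Next $53,000 at 37.5% = $19,875.00
Next $161,000 at 28.5% = $45,885.00
Next $195,500 at 25.5% = $49,852.50
Next $78,500 at 21% = $16,485.00
Remaining $213,250 at 16% = $34,120.00
Fee: $57,200.00 + $19,875.00 + $45,885.00 + $49,852.50 + $16,485.00 + $34,120.00 = $223,417.50

$223,417.50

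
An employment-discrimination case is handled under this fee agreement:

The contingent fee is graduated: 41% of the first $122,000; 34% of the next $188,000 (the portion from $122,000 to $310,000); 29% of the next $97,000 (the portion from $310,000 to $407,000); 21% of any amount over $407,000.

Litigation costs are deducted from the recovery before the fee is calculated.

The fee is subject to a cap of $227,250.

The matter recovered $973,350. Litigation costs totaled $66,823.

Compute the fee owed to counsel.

$227,250.00

Fee base (net of costs): $973,350 − $66,823 = $906,527
First $122,000 at 41% = $50,020.00
Next $188,000 at 34% = $63,920.00
Next $97,000 at 29% = $28,130.00
Remaining $499,527 at 21% = $104,900.67
Fee: $50,020.00 + $63,920.00 + $28,130.00 + $104,900.67 = $246,970.67
$246,970.67 exceeds the $227,250 cap, so the fee is capped at $227,250.00.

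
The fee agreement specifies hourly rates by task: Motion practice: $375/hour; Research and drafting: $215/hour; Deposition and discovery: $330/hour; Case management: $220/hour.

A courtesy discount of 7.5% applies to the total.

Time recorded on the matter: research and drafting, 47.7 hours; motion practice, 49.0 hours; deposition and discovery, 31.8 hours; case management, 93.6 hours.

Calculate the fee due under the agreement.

Motion practice: 49.0 × $375 = $18,375.00
Research and drafting: 47.7 × $215 = $10,255.50
Deposition and discovery: 31.8 × $330 = $10,494.00
Case management: 93.6 × $220 = $20,592.00
Subtotal: $59,716.50
Less 7.5% discount: −$4,478.74
Total: $59,716.50 − $4,478.74 = $55,237.76

$55,237.76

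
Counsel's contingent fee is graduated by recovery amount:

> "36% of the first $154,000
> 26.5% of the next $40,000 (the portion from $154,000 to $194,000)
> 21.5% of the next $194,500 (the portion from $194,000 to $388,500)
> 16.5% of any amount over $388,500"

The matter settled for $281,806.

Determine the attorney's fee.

First $154,000 at 36% = $55,440.00
Next $40,000 at 26.5% = $10,600.00
Remaining $87,806 at 21.5% = $18,878.29
Fee: $55,440.00 + $10,600.00 + $18,878.29 = $84,918.29

$84,918.29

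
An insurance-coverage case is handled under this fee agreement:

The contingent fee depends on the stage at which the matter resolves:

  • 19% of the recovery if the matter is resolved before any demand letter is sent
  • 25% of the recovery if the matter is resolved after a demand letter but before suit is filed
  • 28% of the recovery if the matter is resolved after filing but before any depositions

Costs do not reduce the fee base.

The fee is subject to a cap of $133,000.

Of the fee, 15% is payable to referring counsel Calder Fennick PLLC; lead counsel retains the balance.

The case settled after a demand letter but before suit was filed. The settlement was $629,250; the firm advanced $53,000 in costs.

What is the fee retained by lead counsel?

$113,050.00

Fee base is the gross recovery, $629,250; costs are reimbursed separately.
The matter settled after a demand letter but before suit was filed, so the 25% rate applies.
$629,250 × 25% = $157,312.50
$157,312.50 exceeds the $133,000 cap, so the fee is capped at $133,000.00.
Referral share: 15% of $133,000.00 = $19,950.00; lead counsel retains $133,000.00 − $19,950.00 = $113,050.00.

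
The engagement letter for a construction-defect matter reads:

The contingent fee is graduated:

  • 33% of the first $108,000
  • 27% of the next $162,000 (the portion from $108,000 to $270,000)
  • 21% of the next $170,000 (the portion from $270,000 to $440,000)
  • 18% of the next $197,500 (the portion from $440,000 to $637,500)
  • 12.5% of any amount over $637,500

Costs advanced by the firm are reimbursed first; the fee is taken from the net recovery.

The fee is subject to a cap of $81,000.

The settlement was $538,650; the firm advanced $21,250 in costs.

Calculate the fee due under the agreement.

$81,000.00

Fee base (net of costs): $538,650 − $21,250 = $517,400
First $108,000 at 33% = $35,640.00
Next $162,000 at 27% = $43,740.00
Next $170,000 at 21% = $35,700.00
Remaining $77,400 at 18% = $13,932.00
Fee: $35,640.00 + $43,740.00 + $35,700.00 + $13,932.00 = $129,012.00
$129,012.00 exceeds the $81,000 cap, so the fee is capped at $81,000.00.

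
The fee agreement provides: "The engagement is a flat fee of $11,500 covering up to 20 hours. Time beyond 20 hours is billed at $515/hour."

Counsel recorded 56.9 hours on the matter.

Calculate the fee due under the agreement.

$30,503.50

Flat fee: $11,500.00
Excess hours: 56.9 − 20 = 36.9
Overrun: 36.9 × $515 = $19,003.50
Total: $11,500.00 + $19,003.50 = $30,503.50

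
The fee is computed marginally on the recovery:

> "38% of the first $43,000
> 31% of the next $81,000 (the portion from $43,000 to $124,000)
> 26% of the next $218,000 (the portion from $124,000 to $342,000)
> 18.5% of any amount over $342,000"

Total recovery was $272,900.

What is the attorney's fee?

$80,164.00

First $43,000 at 38% = $16,340.00
Next $81,000 at 31% = $25,110.00
Remaining $148,900 at 26% = $38,714.00
Fee: $16,340.00 + $25,110.00 + $38,714.00 = $80,164.00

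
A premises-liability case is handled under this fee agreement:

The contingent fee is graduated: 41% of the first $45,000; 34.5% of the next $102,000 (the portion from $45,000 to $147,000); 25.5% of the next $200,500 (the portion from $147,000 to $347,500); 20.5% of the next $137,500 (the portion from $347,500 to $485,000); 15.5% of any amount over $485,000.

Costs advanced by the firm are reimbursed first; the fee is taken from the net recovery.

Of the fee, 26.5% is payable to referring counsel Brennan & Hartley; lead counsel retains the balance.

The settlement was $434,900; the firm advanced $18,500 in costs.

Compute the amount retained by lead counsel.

$87,385.62

Fee base (net of costs): $434,900 − $18,500 = $416,400
First $45,000 at 41% = $18,450.00
Next $102,000 at 34.5% = $35,190.00
Next $200,500 at 25.5% = $51,127.50
Remaining $68,900 at 20.5% = $14,124.50
Fee: $18,450.00 + $35,190.00 + $51,127.50 + $14,124.50 = $118,892.00
Referral share: 26.5% of $118,892.00 = $31,506.38; lead counsel retains $118,892.00 − $31,506.38 = $87,385.62.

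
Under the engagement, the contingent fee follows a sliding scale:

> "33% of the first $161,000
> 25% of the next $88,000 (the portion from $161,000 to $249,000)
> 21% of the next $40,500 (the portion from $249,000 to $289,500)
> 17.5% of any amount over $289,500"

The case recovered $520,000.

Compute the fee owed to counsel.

$123,972.50

First $161,000 at 33% = $53,130.00
Next $88,000 at 25% = $22,000.00
Next $40,500 at 21% = $8,505.00
Remaining $230,500 at 17.5% = $40,337.50
Fee: $53,130.00 + $22,000.00 + $8,505.00 + $40,337.50 = $123,972.50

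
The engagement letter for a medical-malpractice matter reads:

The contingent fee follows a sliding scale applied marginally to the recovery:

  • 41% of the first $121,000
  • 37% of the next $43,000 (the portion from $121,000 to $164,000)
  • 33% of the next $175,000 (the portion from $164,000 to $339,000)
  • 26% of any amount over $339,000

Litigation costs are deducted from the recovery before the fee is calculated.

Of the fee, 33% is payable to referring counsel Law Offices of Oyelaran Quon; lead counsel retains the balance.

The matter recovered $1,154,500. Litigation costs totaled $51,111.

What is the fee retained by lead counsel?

Fee base (net of costs): $1,154,500 − $51,111 = $1,103,389
First $121,000 at 41% = $49,610.00
Next $43,000 at 37% = $15,910.00
Next $175,000 at 33% = $57,750.00
Remaining $764,389 at 26% = $198,741.14
Fee: $49,610.00 + $15,910.00 + $57,750.00 + $198,741.14 = $322,011.14
Referral share: 33% of $322,011.14 = $106,263.68; lead counsel retains $322,011.14 − $106,263.68 = $215,747.46.

$215,747.46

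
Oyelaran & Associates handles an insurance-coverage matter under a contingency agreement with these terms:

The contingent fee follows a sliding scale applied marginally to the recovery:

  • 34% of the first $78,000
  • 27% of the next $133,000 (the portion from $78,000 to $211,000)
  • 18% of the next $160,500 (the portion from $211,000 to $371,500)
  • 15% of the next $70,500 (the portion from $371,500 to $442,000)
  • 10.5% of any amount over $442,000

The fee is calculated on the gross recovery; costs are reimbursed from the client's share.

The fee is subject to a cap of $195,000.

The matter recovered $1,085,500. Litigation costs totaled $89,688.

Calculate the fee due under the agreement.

Fee base is the gross recovery, $1,085,500; costs are reimbursed separately.
First $78,000 at 34% = $26,520.00
Next $133,000 at 27% = $35,910.00
Next $160,500 at 18% = $28,890.00
Next $70,500 at 15% = $10,575.00
Remaining $643,500 at 10.5% = $67,567.50
Fee: $26,520.00 + $35,910.00 + $28,890.00 + $10,575.00 + $67,567.50 = $169,462.50
$169,462.50 is under the $195,000 cap.

$169,462.50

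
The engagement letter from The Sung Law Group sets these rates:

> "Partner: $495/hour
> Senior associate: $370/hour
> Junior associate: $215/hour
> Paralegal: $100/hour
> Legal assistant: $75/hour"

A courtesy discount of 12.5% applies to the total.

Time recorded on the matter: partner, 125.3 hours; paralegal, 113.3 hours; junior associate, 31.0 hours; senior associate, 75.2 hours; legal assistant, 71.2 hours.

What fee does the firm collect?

$99,034.69

Partner: 125.3 × $495 = $62,023.50
Senior associate: 75.2 × $370 = $27,824.00
Junior associate: 31.0 × $215 = $6,665.00
Paralegal: 113.3 × $100 = $11,330.00
Legal assistant: 71.2 × $75 = $5,340.00
Subtotal: $113,182.50
Less 12.5% discount: −$14,147.81
Total: $113,182.50 − $14,147.81 = $99,034.69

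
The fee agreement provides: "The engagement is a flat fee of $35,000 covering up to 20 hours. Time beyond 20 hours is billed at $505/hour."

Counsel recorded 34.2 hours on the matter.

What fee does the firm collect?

Flat fee: $35,000.00
Excess hours: 34.2 − 20 = 14.2
Overrun: 14.2 × $505 = $7,171.00
Total: $35,000.00 + $7,171.00 = $42,171.00

$42,171.00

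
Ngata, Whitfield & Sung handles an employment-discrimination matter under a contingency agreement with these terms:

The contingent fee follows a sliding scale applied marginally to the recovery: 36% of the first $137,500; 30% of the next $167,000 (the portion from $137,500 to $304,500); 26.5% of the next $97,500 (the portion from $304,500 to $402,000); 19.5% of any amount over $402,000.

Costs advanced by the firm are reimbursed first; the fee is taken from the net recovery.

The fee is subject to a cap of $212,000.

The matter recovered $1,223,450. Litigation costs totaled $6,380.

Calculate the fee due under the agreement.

$212,000.00

Fee base (net of costs): $1,223,450 − $6,380 = $1,217,070
First $137,500 at 36% = $49,500.00
Next $167,000 at 30% = $50,100.00
Next $97,500 at 26.5% = $25,837.50
Remaining $815,070 at 19.5% = $158,938.65
Fee: $49,500.00 + $50,100.00 + $25,837.50 + $158,938.65 = $284,376.15
$284,376.15 exceeds the $212,000 cap, so the fee is capped at $212,000.00.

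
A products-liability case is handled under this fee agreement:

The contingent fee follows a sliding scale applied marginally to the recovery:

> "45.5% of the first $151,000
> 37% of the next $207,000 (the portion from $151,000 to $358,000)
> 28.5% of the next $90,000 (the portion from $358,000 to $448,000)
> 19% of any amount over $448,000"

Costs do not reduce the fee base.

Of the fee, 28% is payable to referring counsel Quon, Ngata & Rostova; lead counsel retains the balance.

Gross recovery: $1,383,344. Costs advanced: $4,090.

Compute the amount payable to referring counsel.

Fee base is the gross recovery, $1,383,344; costs are reimbursed separately.
First $151,000 at 45.5% = $68,705.00
Next $207,000 at 37% = $76,590.00
Next $90,000 at 28.5% = $25,650.00
Remaining $935,344 at 19% = $177,715.36
Fee: $68,705.00 + $76,590.00 + $25,650.00 + $177,715.36 = $348,660.36
Referral share: 28% of $348,660.36 = $97,624.90; lead counsel retains $348,660.36 − $97,624.90 = $251,035.46.

$97,624.90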